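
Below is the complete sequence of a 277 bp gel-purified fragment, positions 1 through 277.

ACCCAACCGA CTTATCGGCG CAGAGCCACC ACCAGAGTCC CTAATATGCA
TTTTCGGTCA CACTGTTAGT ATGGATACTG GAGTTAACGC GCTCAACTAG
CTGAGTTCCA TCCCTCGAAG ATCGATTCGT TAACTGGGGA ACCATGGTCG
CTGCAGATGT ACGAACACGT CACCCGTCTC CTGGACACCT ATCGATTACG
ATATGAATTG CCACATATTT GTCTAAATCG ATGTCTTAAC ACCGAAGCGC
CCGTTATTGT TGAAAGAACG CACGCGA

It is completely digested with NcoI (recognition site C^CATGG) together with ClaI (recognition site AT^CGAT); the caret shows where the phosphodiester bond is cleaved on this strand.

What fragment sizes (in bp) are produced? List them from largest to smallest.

122, 50, 49, 36, 20 bp

The NcoI site (CCATGG) starts at position 142.
NcoI cuts after the first base of each site, so after position 142.
ClaI sites (ATCGAT) start at positions 121, 191, 227.
ClaI cuts after base 2 of each site, so after positions 122, 192, 228.
Combined cut positions: 122, 142, 192, 228.
Linear molecule, 4 cuts → 5 fragments:
  1–122 → 122 bp
  123–142 → 20 bp
  143–192 → 50 bp
  193–228 → 36 bp
  229–277 → 49 bp
Sorted largest to smallest: 122, 50, 49, 36, 20 bp.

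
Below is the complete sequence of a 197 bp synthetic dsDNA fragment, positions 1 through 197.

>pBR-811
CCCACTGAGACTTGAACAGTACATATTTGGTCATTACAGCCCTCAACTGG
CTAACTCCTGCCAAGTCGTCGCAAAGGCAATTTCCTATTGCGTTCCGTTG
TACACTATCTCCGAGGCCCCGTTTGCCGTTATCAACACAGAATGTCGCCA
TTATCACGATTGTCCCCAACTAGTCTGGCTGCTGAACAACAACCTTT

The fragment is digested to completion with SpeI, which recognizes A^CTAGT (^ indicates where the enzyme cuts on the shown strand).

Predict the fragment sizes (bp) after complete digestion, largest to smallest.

169, 28 bp

The SpeI site (ACTAGT) starts at position 169.
SpeI cuts after the first base of each site, so after position 169.
Linear molecule, 1 cut → 2 fragments:
  1–169 → 169 bp
  170–197 → 28 bp
Sorted largest to smallest: 169, 28 bp.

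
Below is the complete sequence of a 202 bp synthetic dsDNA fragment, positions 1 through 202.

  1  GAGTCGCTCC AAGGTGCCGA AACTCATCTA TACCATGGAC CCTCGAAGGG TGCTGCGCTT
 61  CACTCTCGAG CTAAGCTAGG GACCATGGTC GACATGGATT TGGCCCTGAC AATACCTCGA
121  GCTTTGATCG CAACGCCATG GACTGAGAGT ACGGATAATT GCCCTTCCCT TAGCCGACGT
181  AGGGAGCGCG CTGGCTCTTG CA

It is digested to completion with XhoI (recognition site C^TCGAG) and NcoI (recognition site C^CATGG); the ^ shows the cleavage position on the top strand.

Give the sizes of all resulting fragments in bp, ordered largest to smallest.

XhoI sites (CTCGAG) start at positions 65, 116.
XhoI cuts after the first base of each site, so after positions 65, 116.
NcoI sites (CCATGG) start at positions 33, 83, 136.
NcoI cuts after the first base of each site, so after positions 33, 83, 136.
Combined cut positions: 33, 65, 83, 116, 136.
Linear molecule, 5 cuts → 6 fragments:
  1–33 → 33 bp
  34–65 → 32 bp
  66–83 → 18 bp
  84–116 → 33 bp
  117–136 → 20 bp
  137–202 → 66 bp
Sorted largest to smallest: 66, 33, 33, 32, 20, 18 bp.

66, 33, 33, 32, 20, 18 bp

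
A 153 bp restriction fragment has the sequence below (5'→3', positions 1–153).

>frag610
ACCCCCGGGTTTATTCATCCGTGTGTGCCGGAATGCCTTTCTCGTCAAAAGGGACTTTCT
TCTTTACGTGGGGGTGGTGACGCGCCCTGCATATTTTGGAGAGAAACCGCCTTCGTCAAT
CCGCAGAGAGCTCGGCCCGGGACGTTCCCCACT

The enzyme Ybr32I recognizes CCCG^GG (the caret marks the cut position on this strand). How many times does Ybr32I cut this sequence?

CCCGGG occurs starting at positions 4, 136.
Ybr32I cuts at 2 sites.

2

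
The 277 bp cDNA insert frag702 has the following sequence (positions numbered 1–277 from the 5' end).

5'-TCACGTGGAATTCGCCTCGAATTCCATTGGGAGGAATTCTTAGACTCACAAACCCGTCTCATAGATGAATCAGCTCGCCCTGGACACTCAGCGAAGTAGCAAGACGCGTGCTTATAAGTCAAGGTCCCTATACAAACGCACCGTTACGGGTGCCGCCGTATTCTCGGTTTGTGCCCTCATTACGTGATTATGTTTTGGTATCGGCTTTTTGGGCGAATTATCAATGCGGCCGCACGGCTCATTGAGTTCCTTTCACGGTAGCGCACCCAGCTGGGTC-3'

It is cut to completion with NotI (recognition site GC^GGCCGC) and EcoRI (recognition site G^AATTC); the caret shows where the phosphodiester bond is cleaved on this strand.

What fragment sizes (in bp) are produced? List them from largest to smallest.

193, 50, 15, 11, 8 bp

The NotI site (GCGGCCGC) starts at position 226.
NotI cuts after base 2 of each site, so after position 227.
EcoRI sites (GAATTC) start at positions 8, 19, 34.
EcoRI cuts after the first base of each site, so after positions 8, 19, 34.
Combined cut positions: 8, 19, 34, 227.
Linear molecule, 4 cuts → 5 fragments:
  1–8 → 8 bp
  9–19 → 11 bp
  20–34 → 15 bp
  35–227 → 193 bp
  228–277 → 50 bp
Sorted largest to smallest: 193, 50, 15, 11, 8 bp.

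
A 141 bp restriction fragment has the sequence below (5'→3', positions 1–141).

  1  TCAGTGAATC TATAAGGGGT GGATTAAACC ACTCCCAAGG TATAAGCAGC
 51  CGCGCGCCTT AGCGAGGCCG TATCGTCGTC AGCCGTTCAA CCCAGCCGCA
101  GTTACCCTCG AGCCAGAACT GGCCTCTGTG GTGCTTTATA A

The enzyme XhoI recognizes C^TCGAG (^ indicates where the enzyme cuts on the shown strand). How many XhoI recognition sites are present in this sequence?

CTCGAG occurs starting at position 107.
XhoI cuts at 1 site.

1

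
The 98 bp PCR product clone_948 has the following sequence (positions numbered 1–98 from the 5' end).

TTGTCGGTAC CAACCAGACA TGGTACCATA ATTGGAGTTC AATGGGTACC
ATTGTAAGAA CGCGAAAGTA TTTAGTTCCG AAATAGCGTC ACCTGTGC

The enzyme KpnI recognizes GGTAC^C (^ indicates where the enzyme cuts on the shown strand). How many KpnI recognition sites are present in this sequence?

GGTACC occurs starting at positions 6, 22, 45.
KpnI cuts at 3 sites.

3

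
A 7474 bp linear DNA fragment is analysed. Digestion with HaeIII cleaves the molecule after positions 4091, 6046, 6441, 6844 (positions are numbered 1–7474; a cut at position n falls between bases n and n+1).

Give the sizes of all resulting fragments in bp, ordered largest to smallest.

Linear molecule, 4 cuts → 5 fragments:
  4091 − 0 = 4091 bp
  6046 − 4091 = 1955 bp
  6441 − 6046 = 395 bp
  6844 − 6441 = 403 bp
  7474 − 6844 = 630 bp
Sorted largest to smallest: 4091, 1955, 630, 403, 395 bp.

4091, 1955, 630, 403, 395 bp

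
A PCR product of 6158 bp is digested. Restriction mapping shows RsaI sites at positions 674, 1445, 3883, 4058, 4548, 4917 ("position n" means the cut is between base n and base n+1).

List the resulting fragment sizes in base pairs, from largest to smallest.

2438, 1241, 771, 674, 490, 369, 175 bp

Linear molecule, 6 cuts → 7 fragments:
  674 − 0 = 674 bp
  1445 − 674 = 771 bp
  3883 − 1445 = 2438 bp
  4058 − 3883 = 175 bp
  4548 − 4058 = 490 bp
  4917 − 4548 = 369 bp
  6158 − 4917 = 1241 bp
Sorted largest to smallest: 2438, 1241, 771, 674, 490, 369, 175 bp.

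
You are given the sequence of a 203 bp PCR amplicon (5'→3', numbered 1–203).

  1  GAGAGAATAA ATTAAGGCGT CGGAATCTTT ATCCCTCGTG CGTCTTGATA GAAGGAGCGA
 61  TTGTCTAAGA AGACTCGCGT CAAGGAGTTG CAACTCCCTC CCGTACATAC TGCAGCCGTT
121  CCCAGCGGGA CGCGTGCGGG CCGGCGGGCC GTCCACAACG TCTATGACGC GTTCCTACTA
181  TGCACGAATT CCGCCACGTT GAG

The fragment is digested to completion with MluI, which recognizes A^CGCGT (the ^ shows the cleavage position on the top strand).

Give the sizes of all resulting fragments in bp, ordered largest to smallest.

MluI sites (ACGCGT) start at positions 130, 167.
MluI cuts after the first base of each site, so after positions 130, 167.
Linear molecule, 2 cuts → 3 fragments:
  1–130 → 130 bp
  131–167 → 37 bp
  168–203 → 36 bp
Sorted largest to smallest: 130, 37, 36 bp.

130, 37, 36 bp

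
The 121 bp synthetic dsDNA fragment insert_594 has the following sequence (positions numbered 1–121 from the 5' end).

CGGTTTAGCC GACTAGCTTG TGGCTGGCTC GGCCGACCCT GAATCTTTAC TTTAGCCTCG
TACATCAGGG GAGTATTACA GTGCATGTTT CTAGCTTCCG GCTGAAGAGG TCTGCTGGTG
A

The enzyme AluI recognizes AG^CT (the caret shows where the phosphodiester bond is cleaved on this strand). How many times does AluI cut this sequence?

2

AGCT occurs starting at positions 15, 93.
AluI cuts at 2 sites.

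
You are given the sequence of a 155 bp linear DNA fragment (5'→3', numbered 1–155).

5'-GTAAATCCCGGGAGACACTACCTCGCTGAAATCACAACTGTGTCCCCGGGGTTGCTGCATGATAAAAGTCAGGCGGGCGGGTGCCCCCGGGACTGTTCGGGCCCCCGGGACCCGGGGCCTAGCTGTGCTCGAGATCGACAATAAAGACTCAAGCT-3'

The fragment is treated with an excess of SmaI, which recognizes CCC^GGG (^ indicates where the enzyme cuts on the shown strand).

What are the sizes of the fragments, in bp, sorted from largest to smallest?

42, 41, 38, 18, 9, 7 bp

SmaI sites (CCCGGG) start at positions 7, 45, 86, 104, 111.
SmaI cuts after base 3 of each site, so after positions 9, 47, 88, 106, 113.
Linear molecule, 5 cuts → 6 fragments:
  1–9 → 9 bp
  10–47 → 38 bp
  48–88 → 41 bp
  89–106 → 18 bp
  107–113 → 7 bp
  114–155 → 42 bp
Sorted largest to smallest: 42, 41, 38, 18, 9, 7 bp.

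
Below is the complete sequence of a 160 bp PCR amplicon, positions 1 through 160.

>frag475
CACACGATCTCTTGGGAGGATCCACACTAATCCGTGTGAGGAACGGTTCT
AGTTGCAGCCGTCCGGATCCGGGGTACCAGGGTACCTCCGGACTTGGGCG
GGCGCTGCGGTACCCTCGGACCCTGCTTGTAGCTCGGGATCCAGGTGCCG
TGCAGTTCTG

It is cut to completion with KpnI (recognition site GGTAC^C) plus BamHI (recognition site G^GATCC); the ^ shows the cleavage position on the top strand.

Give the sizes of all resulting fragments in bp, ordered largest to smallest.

KpnI sites (GGTACC) start at positions 73, 81, 109.
KpnI cuts after base 5 of each site (before the last base), so after positions 77, 85, 113.
BamHI sites (GGATCC) start at positions 18, 65, 137.
BamHI cuts after the first base of each site, so after positions 18, 65, 137.
Combined cut positions: 18, 65, 77, 85, 113, 137.
Linear molecule, 6 cuts → 7 fragments:
  1–18 → 18 bp
  19–65 → 47 bp
  66–77 → 12 bp
  78–85 → 8 bp
  86–113 → 28 bp
  114–137 → 24 bp
  138–160 → 23 bp
Sorted largest to smallest: 47, 28, 24, 23, 18, 12, 8 bp.

47, 28, 24, 23, 18, 12, 8 bp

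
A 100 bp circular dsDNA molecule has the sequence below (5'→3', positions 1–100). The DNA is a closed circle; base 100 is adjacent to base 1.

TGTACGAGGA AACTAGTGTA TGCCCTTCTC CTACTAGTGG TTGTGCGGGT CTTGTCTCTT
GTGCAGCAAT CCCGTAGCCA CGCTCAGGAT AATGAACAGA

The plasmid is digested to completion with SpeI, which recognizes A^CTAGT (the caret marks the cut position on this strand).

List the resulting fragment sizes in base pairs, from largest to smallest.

79, 21 bp

SpeI sites (ACTAGT) start at positions 12, 33.
SpeI cuts after the first base of each site, so after positions 12, 33.
Circular molecule, 2 cuts → 2 fragments:
  13–33 → 21 bp
  34–100 then 1–12 → 67 + 12 = 79 bp
Sorted largest to smallest: 79, 21 bp.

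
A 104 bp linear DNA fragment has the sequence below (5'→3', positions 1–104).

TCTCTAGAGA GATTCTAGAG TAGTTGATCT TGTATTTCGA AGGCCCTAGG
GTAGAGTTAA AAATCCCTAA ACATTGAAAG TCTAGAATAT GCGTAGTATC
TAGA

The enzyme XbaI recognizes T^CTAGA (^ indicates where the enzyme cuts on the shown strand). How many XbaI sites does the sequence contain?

TCTAGA occurs starting at positions 3, 14, 81, 99.
XbaI cuts at 4 sites.

4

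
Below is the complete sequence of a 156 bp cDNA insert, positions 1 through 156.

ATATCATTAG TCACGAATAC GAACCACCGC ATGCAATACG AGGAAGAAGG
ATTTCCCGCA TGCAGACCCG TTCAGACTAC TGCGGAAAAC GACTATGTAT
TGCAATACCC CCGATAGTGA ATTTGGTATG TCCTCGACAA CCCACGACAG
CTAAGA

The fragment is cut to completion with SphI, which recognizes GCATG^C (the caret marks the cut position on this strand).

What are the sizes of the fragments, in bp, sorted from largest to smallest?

SphI sites (GCATGC) start at positions 29, 58.
SphI cuts after base 5 of each site (before the last base), so after positions 33, 62.
Linear molecule, 2 cuts → 3 fragments:
  1–33 → 33 bp
  34–62 → 29 bp
  63–156 → 94 bp
Sorted largest to smallest: 94, 33, 29 bp.

94, 33, 29 bp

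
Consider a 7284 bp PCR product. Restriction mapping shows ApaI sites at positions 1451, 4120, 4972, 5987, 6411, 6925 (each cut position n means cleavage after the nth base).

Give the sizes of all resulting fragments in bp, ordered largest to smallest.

Linear molecule, 6 cuts → 7 fragments:
  1451 − 0 = 1451 bp
  4120 − 1451 = 2669 bp
  4972 − 4120 = 852 bp
  5987 − 4972 = 1015 bp
  6411 − 5987 = 424 bp
  6925 − 6411 = 514 bp
  7284 − 6925 = 359 bp
Sorted largest to smallest: 2669, 1451, 1015, 852, 514, 424, 359 bp.

2669, 1451, 1015, 852, 514, 424, 359 bp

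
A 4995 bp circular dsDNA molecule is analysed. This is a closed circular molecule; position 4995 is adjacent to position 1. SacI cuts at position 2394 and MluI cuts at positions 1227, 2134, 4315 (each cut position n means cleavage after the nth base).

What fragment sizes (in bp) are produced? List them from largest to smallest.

1921, 1907, 907, 260 bp

Combined cut positions (sorted): 1227, 2134, 2394, 4315.
Circular molecule, 4 cuts → 4 fragments:
  2134 − 1227 = 907 bp
  2394 − 2134 = 260 bp
  4315 − 2394 = 1921 bp
  wrap: 4995 − 4315 + 1227 = 1907 bp
Sorted largest to smallest: 1921, 1907, 907, 260 bp.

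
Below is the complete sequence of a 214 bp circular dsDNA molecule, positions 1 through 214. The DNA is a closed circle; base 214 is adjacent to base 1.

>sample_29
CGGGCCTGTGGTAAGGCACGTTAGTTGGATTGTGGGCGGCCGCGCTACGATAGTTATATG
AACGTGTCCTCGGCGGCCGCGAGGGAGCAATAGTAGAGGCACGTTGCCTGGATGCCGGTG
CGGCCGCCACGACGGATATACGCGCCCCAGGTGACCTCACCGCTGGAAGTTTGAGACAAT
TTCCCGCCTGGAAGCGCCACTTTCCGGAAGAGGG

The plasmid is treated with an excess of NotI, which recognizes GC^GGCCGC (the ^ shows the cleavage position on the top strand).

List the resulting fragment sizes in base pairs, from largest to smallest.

NotI sites (GCGGCCGC) start at positions 36, 73, 120.
NotI cuts after base 2 of each site, so after positions 37, 74, 121.
Circular molecule, 3 cuts → 3 fragments:
  38–74 → 37 bp
  75–121 → 47 bp
  122–214 then 1–37 → 93 + 37 = 130 bp
Sorted largest to smallest: 130, 47, 37 bp.

130, 47, 37 bp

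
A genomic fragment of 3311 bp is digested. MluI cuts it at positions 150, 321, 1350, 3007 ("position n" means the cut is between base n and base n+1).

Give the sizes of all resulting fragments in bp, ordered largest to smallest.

Linear molecule, 4 cuts → 5 fragments:
  150 − 0 = 150 bp
  321 − 150 = 171 bp
  1350 − 321 = 1029 bp
  3007 − 1350 = 1657 bp
  3311 − 3007 = 304 bp
Sorted largest to smallest: 1657, 1029, 304, 171, 150 bp.

1657, 1029, 304, 171, 150 bp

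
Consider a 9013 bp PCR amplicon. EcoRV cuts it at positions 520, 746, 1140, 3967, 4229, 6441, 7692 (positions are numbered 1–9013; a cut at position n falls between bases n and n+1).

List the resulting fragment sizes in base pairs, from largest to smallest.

Linear molecule, 7 cuts → 8 fragments:
  520 − 0 = 520 bp
  746 − 520 = 226 bp
  1140 − 746 = 394 bp
  3967 − 1140 = 2827 bp
  4229 − 3967 = 262 bp
  6441 − 4229 = 2212 bp
  7692 − 6441 = 1251 bp
  9013 − 7692 = 1321 bp
Sorted largest to smallest: 2827, 2212, 1321, 1251, 520, 394, 262, 226 bp.

2827, 2212, 1321, 1251, 520, 394, 262, 226 bp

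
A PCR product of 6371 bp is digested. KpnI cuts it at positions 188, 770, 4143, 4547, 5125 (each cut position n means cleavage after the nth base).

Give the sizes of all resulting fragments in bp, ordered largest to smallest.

3373, 1246, 582, 578, 404, 188 bp

Linear molecule, 5 cuts → 6 fragments:
  188 − 0 = 188 bp
  770 − 188 = 582 bp
  4143 − 770 = 3373 bp
  4547 − 4143 = 404 bp
  5125 − 4547 = 578 bp
  6371 − 5125 = 1246 bp
Sorted largest to smallest: 3373, 1246, 582, 578, 404, 188 bp.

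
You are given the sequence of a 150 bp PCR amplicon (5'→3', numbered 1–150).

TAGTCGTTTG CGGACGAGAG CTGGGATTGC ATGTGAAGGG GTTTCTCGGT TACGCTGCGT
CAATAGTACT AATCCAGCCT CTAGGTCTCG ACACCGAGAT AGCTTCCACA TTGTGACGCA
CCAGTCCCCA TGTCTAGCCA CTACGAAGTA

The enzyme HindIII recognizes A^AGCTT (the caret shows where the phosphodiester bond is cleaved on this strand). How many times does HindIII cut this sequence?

0

No occurrence of AAGCTT is present in the sequence.
HindIII does not cut: 0 sites.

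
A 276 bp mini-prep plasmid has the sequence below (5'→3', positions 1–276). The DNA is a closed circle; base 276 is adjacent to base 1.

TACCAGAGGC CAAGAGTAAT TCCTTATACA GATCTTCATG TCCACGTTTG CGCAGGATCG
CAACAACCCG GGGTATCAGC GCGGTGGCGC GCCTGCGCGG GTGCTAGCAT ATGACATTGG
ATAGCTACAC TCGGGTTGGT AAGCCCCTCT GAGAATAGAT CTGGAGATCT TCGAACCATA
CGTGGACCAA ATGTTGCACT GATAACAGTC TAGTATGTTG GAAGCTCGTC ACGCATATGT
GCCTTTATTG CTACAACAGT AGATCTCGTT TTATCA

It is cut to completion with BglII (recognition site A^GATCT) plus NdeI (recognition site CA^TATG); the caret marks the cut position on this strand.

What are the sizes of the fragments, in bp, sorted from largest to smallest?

79, 70, 48, 45, 26, 8 bp

BglII sites (AGATCT) start at positions 30, 157, 165, 261.
BglII cuts after the first base of each site, so after positions 30, 157, 165, 261.
NdeI sites (CATATG) start at positions 108, 234.
NdeI cuts after base 2 of each site, so after positions 109, 235.
Combined cut positions: 30, 109, 157, 165, 235, 261.
Circular molecule, 6 cuts → 6 fragments:
  31–109 → 79 bp
  110–157 → 48 bp
  158–165 → 8 bp
  166–235 → 70 bp
  236–261 → 26 bp
  262–276 then 1–30 → 15 + 30 = 45 bp
Sorted largest to smallest: 79, 70, 48, 45, 26, 8 bp.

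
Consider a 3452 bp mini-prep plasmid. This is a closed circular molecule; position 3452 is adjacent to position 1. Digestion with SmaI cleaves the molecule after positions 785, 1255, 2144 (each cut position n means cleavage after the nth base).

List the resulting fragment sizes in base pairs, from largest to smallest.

Circular molecule, 3 cuts → 3 fragments:
  1255 − 785 = 470 bp
  2144 − 1255 = 889 bp
  wrap: 3452 − 2144 + 785 = 2093 bp
Sorted largest to smallest: 2093, 889, 470 bp.

2093, 889, 470 bp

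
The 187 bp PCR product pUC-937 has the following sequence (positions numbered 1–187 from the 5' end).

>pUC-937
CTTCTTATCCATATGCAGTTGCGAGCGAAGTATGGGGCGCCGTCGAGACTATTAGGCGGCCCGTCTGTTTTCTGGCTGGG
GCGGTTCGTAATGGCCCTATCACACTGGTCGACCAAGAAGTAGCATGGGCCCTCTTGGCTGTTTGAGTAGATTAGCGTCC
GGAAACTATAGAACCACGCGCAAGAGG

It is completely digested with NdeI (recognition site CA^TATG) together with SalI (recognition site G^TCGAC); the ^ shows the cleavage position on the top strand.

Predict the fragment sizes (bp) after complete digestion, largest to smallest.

The NdeI site (CATATG) starts at position 10.
NdeI cuts after base 2 of each site, so after position 11.
The SalI site (GTCGAC) starts at position 108.
SalI cuts after the first base of each site, so after position 108.
Combined cut positions: 11, 108.
Linear molecule, 2 cuts → 3 fragments:
  1–11 → 11 bp
  12–108 → 97 bp
  109–187 → 79 bp
Sorted largest to smallest: 97, 79, 11 bp.

97, 79, 11 bp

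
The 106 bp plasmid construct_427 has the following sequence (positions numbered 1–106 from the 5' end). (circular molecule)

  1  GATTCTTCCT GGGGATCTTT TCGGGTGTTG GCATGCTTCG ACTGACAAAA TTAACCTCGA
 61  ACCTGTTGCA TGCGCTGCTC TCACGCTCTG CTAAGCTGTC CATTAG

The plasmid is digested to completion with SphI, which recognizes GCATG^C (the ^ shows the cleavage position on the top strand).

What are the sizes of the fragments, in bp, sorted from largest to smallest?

69, 37 bp

SphI sites (GCATGC) start at positions 31, 68.
SphI cuts after base 5 of each site (before the last base), so after positions 35, 72.
Circular molecule, 2 cuts → 2 fragments:
  36–72 → 37 bp
  73–106 then 1–35 → 34 + 35 = 69 bp
Sorted largest to smallest: 69, 37 bp.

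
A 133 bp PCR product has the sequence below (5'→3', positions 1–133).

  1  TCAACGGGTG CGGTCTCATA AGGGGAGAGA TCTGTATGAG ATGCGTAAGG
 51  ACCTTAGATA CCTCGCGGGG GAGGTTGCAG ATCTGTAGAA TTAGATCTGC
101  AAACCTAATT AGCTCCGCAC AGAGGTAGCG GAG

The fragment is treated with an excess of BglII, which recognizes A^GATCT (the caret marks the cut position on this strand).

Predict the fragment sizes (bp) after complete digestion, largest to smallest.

51, 40, 28, 14 bp

BglII sites (AGATCT) start at positions 28, 79, 93.
BglII cuts after the first base of each site, so after positions 28, 79, 93.
Linear molecule, 3 cuts → 4 fragments:
  1–28 → 28 bp
  29–79 → 51 bp
  80–93 → 14 bp
  94–133 → 40 bp
Sorted largest to smallest: 51, 40, 28, 14 bp.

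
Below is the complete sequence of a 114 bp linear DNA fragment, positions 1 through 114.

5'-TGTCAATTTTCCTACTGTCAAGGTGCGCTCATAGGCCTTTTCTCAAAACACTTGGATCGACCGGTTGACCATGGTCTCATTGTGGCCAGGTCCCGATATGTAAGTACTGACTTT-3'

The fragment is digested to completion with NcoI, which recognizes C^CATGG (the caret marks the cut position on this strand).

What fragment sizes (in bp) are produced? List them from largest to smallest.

The NcoI site (CCATGG) starts at position 69.
NcoI cuts after the first base of each site, so after position 69.
Linear molecule, 1 cut → 2 fragments:
  1–69 → 69 bp
  70–114 → 45 bp
Sorted largest to smallest: 69, 45 bp.

69, 45 bp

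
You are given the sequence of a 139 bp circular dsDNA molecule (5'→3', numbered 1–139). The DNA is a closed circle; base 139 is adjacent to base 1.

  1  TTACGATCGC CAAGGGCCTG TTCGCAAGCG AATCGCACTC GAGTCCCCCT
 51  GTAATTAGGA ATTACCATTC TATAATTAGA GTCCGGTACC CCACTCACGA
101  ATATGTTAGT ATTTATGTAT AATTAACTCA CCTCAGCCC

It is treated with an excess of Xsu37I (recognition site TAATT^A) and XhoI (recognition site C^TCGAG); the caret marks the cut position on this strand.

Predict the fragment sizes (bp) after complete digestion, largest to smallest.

53, 47, 21, 18 bp

Xsu37I sites (TAATTA) start at positions 52, 73, 120.
Xsu37I cuts after base 5 of each site (before the last base), so after positions 56, 77, 124.
The XhoI site (CTCGAG) starts at position 38.
XhoI cuts after the first base of each site, so after position 38.
Combined cut positions: 38, 56, 77, 124.
Circular molecule, 4 cuts → 4 fragments:
  39–56 → 18 bp
  57–77 → 21 bp
  78–124 → 47 bp
  125–139 then 1–38 → 15 + 38 = 53 bp
Sorted largest to smallest: 53, 47, 21, 18 bp.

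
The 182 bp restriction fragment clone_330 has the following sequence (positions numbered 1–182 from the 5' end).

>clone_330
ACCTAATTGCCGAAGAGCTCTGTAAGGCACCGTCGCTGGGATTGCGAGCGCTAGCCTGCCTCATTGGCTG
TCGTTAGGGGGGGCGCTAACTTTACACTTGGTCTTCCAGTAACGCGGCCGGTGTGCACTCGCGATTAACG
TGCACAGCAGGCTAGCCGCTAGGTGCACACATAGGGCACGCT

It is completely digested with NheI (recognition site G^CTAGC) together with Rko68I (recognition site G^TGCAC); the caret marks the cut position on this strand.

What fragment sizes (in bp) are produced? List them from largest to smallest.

73, 50, 19, 17, 12, 11 bp

NheI sites (GCTAGC) start at positions 50, 151.
NheI cuts after the first base of each site, so after positions 50, 151.
Rko68I sites (GTGCAC) start at positions 123, 140, 163.
Rko68I cuts after the first base of each site, so after positions 123, 140, 163.
Combined cut positions: 50, 123, 140, 151, 163.
Linear molecule, 5 cuts → 6 fragments:
  1–50 → 50 bp
  51–123 → 73 bp
  124–140 → 17 bp
  141–151 → 11 bp
  152–163 → 12 bp
  164–182 → 19 bp
Sorted largest to smallest: 73, 50, 19, 17, 12, 11 bp.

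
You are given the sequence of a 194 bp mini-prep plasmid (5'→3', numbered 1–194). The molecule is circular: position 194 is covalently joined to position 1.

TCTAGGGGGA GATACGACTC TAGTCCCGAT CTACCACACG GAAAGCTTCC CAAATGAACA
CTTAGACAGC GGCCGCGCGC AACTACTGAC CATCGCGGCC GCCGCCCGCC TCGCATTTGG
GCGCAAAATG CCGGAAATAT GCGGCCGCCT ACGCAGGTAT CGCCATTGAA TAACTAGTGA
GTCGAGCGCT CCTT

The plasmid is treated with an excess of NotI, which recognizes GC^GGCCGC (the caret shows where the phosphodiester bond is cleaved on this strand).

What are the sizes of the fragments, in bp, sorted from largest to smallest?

NotI sites (GCGGCCGC) start at positions 69, 95, 141.
NotI cuts after base 2 of each site, so after positions 70, 96, 142.
Circular molecule, 3 cuts → 3 fragments:
  71–96 → 26 bp
  97–142 → 46 bp
  143–194 then 1–70 → 52 + 70 = 122 bp
Sorted largest to smallest: 122, 46, 26 bp.

122, 46, 26 bp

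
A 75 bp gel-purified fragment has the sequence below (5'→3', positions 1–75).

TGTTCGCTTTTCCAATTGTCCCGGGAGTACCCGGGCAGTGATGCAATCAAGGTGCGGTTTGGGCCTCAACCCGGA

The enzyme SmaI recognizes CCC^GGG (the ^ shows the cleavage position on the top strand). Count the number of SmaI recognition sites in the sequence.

CCCGGG occurs starting at positions 20, 30.
SmaI cuts at 2 sites.

2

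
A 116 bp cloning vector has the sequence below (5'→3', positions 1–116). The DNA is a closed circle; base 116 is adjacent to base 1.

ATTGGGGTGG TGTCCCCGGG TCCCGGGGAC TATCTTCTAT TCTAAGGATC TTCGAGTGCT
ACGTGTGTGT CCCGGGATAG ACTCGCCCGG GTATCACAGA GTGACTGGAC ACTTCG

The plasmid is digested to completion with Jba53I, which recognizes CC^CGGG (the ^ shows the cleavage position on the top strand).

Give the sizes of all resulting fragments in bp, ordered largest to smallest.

49, 45, 15, 7 bp

Jba53I sites (CCCGGG) start at positions 15, 22, 71, 86.
Jba53I cuts after base 2 of each site, so after positions 16, 23, 72, 87.
Circular molecule, 4 cuts → 4 fragments:
  17–23 → 7 bp
  24–72 → 49 bp
  73–87 → 15 bp
  88–116 then 1–16 → 29 + 16 = 45 bp
Sorted largest to smallest: 49, 45, 15, 7 bp.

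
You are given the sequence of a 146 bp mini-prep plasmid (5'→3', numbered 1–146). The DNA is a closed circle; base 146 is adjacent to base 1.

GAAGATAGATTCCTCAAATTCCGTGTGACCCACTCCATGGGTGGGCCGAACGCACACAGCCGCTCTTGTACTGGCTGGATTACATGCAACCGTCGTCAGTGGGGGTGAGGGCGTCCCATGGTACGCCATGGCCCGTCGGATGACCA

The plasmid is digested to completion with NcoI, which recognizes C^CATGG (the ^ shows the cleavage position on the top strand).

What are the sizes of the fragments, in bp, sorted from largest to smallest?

NcoI sites (CCATGG) start at positions 35, 116, 126.
NcoI cuts after the first base of each site, so after positions 35, 116, 126.
Circular molecule, 3 cuts → 3 fragments:
  36–116 → 81 bp
  117–126 → 10 bp
  127–146 then 1–35 → 20 + 35 = 55 bp
Sorted largest to smallest: 81, 55, 10 bp.

81, 55, 10 bp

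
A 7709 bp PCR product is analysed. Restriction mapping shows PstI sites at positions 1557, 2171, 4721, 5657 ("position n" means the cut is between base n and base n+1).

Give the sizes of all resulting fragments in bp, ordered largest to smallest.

2550, 2052, 1557, 936, 614 bp

Linear molecule, 4 cuts → 5 fragments:
  1557 − 0 = 1557 bp
  2171 − 1557 = 614 bp
  4721 − 2171 = 2550 bp
  5657 − 4721 = 936 bp
  7709 − 5657 = 2052 bp
Sorted largest to smallest: 2550, 2052, 1557, 936, 614 bp.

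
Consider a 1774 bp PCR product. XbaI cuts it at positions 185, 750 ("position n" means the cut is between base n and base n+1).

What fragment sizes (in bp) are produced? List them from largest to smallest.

1024, 565, 185 bp

Linear molecule, 2 cuts → 3 fragments:
  185 − 0 = 185 bp
  750 − 185 = 565 bp
  1774 − 750 = 1024 bp
Sorted largest to smallest: 1024, 565, 185 bp.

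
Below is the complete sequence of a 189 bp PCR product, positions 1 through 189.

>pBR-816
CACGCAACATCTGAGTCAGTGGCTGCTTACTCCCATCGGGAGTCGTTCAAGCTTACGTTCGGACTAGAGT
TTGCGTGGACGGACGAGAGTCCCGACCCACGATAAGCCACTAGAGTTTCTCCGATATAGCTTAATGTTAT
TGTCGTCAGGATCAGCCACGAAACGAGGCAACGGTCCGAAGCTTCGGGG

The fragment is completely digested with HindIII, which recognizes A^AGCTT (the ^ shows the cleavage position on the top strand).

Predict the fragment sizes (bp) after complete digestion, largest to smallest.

HindIII sites (AAGCTT) start at positions 49, 179.
HindIII cuts after the first base of each site, so after positions 49, 179.
Linear molecule, 2 cuts → 3 fragments:
  1–49 → 49 bp
  50–179 → 130 bp
  180–189 → 10 bp
Sorted largest to smallest: 130, 49, 10 bp.

130, 49, 10 bp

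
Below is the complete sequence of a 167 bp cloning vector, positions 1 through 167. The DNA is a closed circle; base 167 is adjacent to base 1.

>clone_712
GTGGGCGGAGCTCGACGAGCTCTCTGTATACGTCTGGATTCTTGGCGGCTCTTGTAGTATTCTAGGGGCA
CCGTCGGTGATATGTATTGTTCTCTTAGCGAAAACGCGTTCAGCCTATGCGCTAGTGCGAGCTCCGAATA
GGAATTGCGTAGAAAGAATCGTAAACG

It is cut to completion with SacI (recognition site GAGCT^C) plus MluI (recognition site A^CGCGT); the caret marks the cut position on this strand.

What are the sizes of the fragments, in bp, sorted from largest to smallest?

83, 46, 29, 9 bp

SacI sites (GAGCTC) start at positions 8, 17, 129.
SacI cuts after base 5 of each site (before the last base), so after positions 12, 21, 133.
The MluI site (ACGCGT) starts at position 104.
MluI cuts after the first base of each site, so after position 104.
Combined cut positions: 12, 21, 104, 133.
Circular molecule, 4 cuts → 4 fragments:
  13–21 → 9 bp
  22–104 → 83 bp
  105–133 → 29 bp
  134–167 then 1–12 → 34 + 12 = 46 bp
Sorted largest to smallest: 83, 46, 29, 9 bp.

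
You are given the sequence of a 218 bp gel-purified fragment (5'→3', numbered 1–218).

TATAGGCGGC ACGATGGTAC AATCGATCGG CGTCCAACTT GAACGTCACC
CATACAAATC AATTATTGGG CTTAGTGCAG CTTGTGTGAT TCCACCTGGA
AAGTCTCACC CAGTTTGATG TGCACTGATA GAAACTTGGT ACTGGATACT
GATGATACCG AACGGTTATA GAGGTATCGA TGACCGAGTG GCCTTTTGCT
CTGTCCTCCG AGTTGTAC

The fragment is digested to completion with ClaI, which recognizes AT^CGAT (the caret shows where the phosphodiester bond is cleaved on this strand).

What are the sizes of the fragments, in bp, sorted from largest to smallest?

154, 41, 23 bp

ClaI sites (ATCGAT) start at positions 22, 176.
ClaI cuts after base 2 of each site, so after positions 23, 177.
Linear molecule, 2 cuts → 3 fragments:
  1–23 → 23 bp
  24–177 → 154 bp
  178–218 → 41 bp
Sorted largest to smallest: 154, 41, 23 bp.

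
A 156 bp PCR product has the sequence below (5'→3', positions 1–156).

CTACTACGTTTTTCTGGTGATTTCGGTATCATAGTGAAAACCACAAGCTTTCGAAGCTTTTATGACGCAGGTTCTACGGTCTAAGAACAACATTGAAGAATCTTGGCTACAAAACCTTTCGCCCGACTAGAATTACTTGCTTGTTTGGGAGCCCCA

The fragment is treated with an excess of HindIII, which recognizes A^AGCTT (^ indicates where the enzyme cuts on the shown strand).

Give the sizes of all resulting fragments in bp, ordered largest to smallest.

HindIII sites (AAGCTT) start at positions 45, 54.
HindIII cuts after the first base of each site, so after positions 45, 54.
Linear molecule, 2 cuts → 3 fragments:
  1–45 → 45 bp
  46–54 → 9 bp
  55–156 → 102 bp
Sorted largest to smallest: 102, 45, 9 bp.

102, 45, 9 bp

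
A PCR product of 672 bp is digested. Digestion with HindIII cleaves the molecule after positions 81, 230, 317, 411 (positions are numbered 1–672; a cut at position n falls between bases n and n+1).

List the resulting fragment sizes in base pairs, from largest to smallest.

261, 149, 94, 87, 81 bp

Linear molecule, 4 cuts → 5 fragments:
  81 − 0 = 81 bp
  230 − 81 = 149 bp
  317 − 230 = 87 bp
  411 − 317 = 94 bp
  672 − 411 = 261 bp
Sorted largest to smallest: 261, 149, 94, 87, 81 bp.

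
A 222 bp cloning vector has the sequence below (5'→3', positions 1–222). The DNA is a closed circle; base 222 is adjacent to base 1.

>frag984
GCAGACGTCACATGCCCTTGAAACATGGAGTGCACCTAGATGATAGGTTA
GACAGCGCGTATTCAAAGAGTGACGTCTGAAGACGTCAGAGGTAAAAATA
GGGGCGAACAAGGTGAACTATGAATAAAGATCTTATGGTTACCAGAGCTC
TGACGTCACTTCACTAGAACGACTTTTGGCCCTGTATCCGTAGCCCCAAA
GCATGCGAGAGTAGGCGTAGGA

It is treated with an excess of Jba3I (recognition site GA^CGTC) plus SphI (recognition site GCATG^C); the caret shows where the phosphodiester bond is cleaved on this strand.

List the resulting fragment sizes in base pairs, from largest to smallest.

Jba3I sites (GACGTC) start at positions 4, 72, 82, 152.
Jba3I cuts after base 2 of each site, so after positions 5, 73, 83, 153.
The SphI site (GCATGC) starts at position 201.
SphI cuts after base 5 of each site (before the last base), so after position 205.
Combined cut positions: 5, 73, 83, 153, 205.
Circular molecule, 5 cuts → 5 fragments:
  6–73 → 68 bp
  74–83 → 10 bp
  84–153 → 70 bp
  154–205 → 52 bp
  206–222 then 1–5 → 17 + 5 = 22 bp
Sorted largest to smallest: 70, 68, 52, 22, 10 bp.

70, 68, 52, 22, 10 bp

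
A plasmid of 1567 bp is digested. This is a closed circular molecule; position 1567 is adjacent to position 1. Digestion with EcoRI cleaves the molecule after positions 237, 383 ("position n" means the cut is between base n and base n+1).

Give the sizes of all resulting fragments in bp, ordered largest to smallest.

Circular molecule, 2 cuts → 2 fragments:
  383 − 237 = 146 bp
  wrap: 1567 − 383 + 237 = 1421 bp
Sorted largest to smallest: 1421, 146 bp.

1421, 146 bp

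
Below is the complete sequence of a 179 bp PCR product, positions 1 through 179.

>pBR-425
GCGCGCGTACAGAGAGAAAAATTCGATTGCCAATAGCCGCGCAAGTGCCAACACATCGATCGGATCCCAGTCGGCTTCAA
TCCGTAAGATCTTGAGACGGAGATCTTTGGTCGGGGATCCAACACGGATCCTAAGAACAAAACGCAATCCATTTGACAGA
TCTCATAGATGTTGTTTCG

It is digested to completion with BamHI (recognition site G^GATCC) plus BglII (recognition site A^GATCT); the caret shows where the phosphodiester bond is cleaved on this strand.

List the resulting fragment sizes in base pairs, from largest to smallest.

62, 32, 25, 21, 14, 14, 11 bp

BamHI sites (GGATCC) start at positions 62, 115, 126.
BamHI cuts after the first base of each site, so after positions 62, 115, 126.
BglII sites (AGATCT) start at positions 87, 101, 158.
BglII cuts after the first base of each site, so after positions 87, 101, 158.
Combined cut positions: 62, 87, 101, 115, 126, 158.
Linear molecule, 6 cuts → 7 fragments:
  1–62 → 62 bp
  63–87 → 25 bp
  88–101 → 14 bp
  102–115 → 14 bp
  116–126 → 11 bp
  127–158 → 32 bp
  159–179 → 21 bp
Sorted largest to smallest: 62, 32, 25, 21, 14, 14, 11 bp.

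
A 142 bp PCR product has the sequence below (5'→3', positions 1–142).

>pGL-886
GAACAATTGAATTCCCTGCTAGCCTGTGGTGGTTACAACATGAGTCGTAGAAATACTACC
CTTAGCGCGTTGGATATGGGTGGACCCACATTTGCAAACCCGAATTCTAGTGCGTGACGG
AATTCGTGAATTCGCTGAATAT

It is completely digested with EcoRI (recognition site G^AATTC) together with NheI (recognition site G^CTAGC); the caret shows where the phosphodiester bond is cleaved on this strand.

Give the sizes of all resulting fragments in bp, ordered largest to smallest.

84, 18, 14, 9, 9, 8 bp

EcoRI sites (GAATTC) start at positions 9, 102, 120, 128.
EcoRI cuts after the first base of each site, so after positions 9, 102, 120, 128.
The NheI site (GCTAGC) starts at position 18.
NheI cuts after the first base of each site, so after position 18.
Combined cut positions: 9, 18, 102, 120, 128.
Linear molecule, 5 cuts → 6 fragments:
  1–9 → 9 bp
  10–18 → 9 bp
  19–102 → 84 bp
  103–120 → 18 bp
  121–128 → 8 bp
  129–142 → 14 bp
Sorted largest to smallest: 84, 18, 14, 9, 9, 8 bp.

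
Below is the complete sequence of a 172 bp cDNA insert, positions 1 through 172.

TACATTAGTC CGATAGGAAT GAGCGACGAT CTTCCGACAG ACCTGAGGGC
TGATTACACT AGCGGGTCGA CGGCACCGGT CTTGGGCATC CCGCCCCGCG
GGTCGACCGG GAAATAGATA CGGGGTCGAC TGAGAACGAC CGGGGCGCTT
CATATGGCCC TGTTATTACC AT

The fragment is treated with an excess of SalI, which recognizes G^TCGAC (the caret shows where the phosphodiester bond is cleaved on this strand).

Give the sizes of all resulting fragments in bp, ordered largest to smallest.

66, 47, 36, 23 bp

SalI sites (GTCGAC) start at positions 66, 102, 125.
SalI cuts after the first base of each site, so after positions 66, 102, 125.
Linear molecule, 3 cuts → 4 fragments:
  1–66 → 66 bp
  67–102 → 36 bp
  103–125 → 23 bp
  126–172 → 47 bp
Sorted largest to smallest: 66, 47, 36, 23 bp.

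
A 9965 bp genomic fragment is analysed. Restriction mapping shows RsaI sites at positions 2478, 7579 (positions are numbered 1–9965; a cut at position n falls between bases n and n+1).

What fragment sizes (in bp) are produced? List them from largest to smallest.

Linear molecule, 2 cuts → 3 fragments:
  2478 − 0 = 2478 bp
  7579 − 2478 = 5101 bp
  9965 − 7579 = 2386 bp
Sorted largest to smallest: 5101, 2478, 2386 bp.

5101, 2478, 2386 bp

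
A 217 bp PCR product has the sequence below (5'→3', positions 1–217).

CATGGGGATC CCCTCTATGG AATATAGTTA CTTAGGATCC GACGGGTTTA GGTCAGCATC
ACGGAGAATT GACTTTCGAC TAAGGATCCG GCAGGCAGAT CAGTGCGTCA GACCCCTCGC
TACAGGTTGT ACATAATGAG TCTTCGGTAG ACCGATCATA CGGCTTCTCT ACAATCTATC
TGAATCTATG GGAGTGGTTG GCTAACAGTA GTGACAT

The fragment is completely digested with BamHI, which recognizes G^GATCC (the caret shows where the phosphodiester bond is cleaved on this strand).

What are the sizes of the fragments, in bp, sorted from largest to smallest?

133, 49, 29, 6 bp

BamHI sites (GGATCC) start at positions 6, 35, 84.
BamHI cuts after the first base of each site, so after positions 6, 35, 84.
Linear molecule, 3 cuts → 4 fragments:
  1–6 → 6 bp
  7–35 → 29 bp
  36–84 → 49 bp
  85–217 → 133 bp
Sorted largest to smallest: 133, 49, 29, 6 bp.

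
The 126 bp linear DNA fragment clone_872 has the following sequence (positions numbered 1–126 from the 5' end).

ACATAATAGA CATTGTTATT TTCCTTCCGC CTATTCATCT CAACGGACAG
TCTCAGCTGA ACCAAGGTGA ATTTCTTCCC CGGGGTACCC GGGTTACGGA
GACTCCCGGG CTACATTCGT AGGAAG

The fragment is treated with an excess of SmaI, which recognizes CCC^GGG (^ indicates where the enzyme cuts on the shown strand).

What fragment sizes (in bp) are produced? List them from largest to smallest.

SmaI sites (CCCGGG) start at positions 79, 88, 105.
SmaI cuts after base 3 of each site, so after positions 81, 90, 107.
Linear molecule, 3 cuts → 4 fragments:
  1–81 → 81 bp
  82–90 → 9 bp
  91–107 → 17 bp
  108–126 → 19 bp
Sorted largest to smallest: 81, 19, 17, 9 bp.

81, 19, 17, 9 bp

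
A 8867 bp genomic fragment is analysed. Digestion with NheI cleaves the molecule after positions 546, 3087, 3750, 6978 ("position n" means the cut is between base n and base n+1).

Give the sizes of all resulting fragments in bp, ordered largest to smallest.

3228, 2541, 1889, 663, 546 bp

Linear molecule, 4 cuts → 5 fragments:
  546 − 0 = 546 bp
  3087 − 546 = 2541 bp
  3750 − 3087 = 663 bp
  6978 − 3750 = 3228 bp
  8867 − 6978 = 1889 bp
Sorted largest to smallest: 3228, 2541, 1889, 663, 546 bp.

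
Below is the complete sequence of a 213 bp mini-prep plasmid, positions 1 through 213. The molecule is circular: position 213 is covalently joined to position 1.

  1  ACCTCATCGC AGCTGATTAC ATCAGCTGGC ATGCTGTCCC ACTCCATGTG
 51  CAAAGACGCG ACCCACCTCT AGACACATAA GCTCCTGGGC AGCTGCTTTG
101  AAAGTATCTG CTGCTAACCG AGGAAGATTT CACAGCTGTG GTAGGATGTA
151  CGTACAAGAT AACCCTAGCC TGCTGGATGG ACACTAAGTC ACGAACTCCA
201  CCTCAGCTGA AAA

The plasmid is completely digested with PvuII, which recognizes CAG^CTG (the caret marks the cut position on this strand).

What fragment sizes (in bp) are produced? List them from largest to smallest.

71, 67, 43, 19, 13 bp

PvuII sites (CAGCTG) start at positions 10, 23, 90, 133, 204.
PvuII cuts after base 3 of each site, so after positions 12, 25, 92, 135, 206.
Circular molecule, 5 cuts → 5 fragments:
  13–25 → 13 bp
  26–92 → 67 bp
  93–135 → 43 bp
  136–206 → 71 bp
  207–213 then 1–12 → 7 + 12 = 19 bp
Sorted largest to smallest: 71, 67, 43, 19, 13 bp.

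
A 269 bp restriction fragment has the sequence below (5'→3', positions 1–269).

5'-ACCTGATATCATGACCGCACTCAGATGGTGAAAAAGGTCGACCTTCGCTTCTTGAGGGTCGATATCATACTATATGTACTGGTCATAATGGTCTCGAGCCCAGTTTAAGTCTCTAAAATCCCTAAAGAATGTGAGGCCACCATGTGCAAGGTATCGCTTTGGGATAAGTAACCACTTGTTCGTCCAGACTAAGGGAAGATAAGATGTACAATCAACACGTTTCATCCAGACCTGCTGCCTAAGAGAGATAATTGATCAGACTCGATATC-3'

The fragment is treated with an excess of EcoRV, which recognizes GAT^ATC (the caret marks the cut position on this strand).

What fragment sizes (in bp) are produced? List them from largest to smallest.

EcoRV sites (GATATC) start at positions 5, 61, 264.
EcoRV cuts after base 3 of each site, so after positions 7, 63, 266.
Linear molecule, 3 cuts → 4 fragments:
  1–7 → 7 bp
  8–63 → 56 bp
  64–266 → 203 bp
  267–269 → 3 bp
Sorted largest to smallest: 203, 56, 7, 3 bp.

203, 56, 7, 3 bp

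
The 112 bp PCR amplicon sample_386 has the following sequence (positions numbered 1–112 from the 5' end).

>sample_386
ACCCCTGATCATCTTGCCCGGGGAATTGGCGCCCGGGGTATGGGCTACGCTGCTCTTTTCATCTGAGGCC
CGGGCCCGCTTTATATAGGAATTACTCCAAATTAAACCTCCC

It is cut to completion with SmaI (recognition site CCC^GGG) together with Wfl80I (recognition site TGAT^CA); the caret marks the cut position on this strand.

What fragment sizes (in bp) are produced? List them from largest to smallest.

41, 37, 15, 10, 9 bp

SmaI sites (CCCGGG) start at positions 17, 32, 69.
SmaI cuts after base 3 of each site, so after positions 19, 34, 71.
The Wfl80I site (TGATCA) starts at position 6.
Wfl80I cuts after base 4 of each site, so after position 9.
Combined cut positions: 9, 19, 34, 71.
Linear molecule, 4 cuts → 5 fragments:
  1–9 → 9 bp
  10–19 → 10 bp
  20–34 → 15 bp
  35–71 → 37 bp
  72–112 → 41 bp
Sorted largest to smallest: 41, 37, 15, 10, 9 bp.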